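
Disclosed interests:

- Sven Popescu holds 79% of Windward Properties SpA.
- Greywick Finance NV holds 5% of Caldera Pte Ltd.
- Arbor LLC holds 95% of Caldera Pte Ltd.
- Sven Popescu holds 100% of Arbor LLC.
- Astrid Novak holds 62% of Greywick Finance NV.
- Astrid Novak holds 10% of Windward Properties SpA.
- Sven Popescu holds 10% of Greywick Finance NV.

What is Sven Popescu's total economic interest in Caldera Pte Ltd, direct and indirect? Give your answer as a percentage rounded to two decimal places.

Sven reaches Caldera along 2 paths.
Via Arbor: 100% × 95% = 95%.
Via Greywick: 10% × 5% = 0.5%.
Total: 95% + 0.5% = 95.5%.
Rounded: 95.50%.

95.50%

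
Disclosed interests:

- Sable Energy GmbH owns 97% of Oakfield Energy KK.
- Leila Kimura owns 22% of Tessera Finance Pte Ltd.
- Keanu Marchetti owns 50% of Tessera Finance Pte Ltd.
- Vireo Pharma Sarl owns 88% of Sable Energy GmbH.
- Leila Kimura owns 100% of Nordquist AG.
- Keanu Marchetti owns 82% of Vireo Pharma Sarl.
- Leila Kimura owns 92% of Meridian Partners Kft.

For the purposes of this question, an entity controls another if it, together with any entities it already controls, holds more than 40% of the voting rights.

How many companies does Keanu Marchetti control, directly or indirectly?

Keanu holds 82% of Vireo, so Keanu controls Vireo.
Keanu holds 50% of Tessera, so Keanu controls Tessera.
Vireo holds 88% of Sable, so Keanu controls Sable.
Sable holds 97% of Oakfield, so Keanu controls Oakfield.
No other company's threshold is met.
Keanu controls 4 companies.

4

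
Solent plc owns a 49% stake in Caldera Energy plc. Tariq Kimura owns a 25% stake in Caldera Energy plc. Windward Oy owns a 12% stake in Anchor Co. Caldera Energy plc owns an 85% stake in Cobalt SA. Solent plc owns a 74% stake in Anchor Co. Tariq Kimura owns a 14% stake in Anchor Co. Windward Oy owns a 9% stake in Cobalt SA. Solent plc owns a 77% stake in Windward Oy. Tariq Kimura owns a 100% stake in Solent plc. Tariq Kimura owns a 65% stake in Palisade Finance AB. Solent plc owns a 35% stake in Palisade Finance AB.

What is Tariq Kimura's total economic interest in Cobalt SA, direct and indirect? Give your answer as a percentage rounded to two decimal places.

69.83%

Tariq reaches Cobalt along 3 paths.
Via Solent → Caldera: 100% × 49% × 85% = 41.65%.
Via Caldera: 25% × 85% = 21.25%.
Via Solent → Windward: 100% × 77% × 9% = 6.93%.
Total: 41.65% + 21.25% + 6.93% = 69.83%.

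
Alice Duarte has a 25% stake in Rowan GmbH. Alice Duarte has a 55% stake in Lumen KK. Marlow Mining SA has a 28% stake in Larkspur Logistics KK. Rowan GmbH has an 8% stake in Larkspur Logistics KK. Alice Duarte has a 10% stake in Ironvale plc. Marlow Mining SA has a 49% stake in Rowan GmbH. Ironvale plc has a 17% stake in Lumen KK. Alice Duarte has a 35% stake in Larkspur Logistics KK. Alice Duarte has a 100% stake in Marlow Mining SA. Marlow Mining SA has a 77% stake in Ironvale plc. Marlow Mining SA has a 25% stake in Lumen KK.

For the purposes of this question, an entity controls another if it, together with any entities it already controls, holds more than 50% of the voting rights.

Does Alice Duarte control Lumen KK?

Yes

Alice holds 100% of Marlow, so Alice controls Marlow.
Marlow and Alice together hold 77% + 10% = 87% of Ironvale, so Alice controls Ironvale.
Alice and Marlow and Ironvale together hold 55% + 25% + 17% = 97% of Lumen, so Alice controls Lumen.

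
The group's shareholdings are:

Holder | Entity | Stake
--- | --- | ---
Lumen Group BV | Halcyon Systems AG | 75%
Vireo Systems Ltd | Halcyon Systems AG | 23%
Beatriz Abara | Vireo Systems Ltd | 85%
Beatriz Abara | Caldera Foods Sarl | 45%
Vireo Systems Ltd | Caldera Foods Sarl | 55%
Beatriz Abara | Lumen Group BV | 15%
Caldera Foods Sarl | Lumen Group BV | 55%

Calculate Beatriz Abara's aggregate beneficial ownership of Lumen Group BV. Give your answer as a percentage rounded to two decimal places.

65.46%

Beatriz reaches Lumen along 3 paths.
Via Caldera: 45% × 55% = 24.75%.
Via Vireo → Caldera: 85% × 55% × 55% = 25.7125%.
Direct stake: 15% = 15%.
Total: 24.75% + 25.7125% + 15% = 65.4625%.
Rounded: 65.46%.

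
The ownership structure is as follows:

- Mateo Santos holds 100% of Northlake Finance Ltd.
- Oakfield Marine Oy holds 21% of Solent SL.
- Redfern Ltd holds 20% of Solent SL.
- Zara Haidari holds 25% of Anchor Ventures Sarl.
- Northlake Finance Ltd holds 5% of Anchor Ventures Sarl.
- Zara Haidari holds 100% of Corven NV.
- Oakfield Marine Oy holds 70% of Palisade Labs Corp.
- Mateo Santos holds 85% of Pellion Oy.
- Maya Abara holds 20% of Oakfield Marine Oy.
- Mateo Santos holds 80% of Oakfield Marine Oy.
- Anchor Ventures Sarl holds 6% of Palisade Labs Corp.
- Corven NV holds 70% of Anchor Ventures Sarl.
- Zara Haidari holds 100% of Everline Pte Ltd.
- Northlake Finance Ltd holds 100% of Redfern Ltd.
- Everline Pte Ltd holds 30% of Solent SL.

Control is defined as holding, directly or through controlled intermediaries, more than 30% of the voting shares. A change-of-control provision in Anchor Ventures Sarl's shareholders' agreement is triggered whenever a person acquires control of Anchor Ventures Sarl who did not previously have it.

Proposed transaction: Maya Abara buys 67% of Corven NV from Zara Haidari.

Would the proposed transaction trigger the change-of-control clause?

The purchase adds only to Maya's holdings (Zara's stake shrinks), so Maya is the only person who could newly come to control Anchor.
Maya's largest direct stake is 20% in Oakfield, which does not meet the threshold, so Maya controls no company.
Neither Maya nor any entity Maya controls holds any voting interest in Anchor.
So before the transaction, Maya does not control Anchor.
After the purchase, Maya holds 67% of Corven directly, and Zara's stake falls to 33%.
Maya holds 67% of Corven, so Maya controls Corven.
Corven holds 70% of Anchor, so Maya controls Anchor.
Maya did not control Anchor before and does after, so the clause is triggered.

Yes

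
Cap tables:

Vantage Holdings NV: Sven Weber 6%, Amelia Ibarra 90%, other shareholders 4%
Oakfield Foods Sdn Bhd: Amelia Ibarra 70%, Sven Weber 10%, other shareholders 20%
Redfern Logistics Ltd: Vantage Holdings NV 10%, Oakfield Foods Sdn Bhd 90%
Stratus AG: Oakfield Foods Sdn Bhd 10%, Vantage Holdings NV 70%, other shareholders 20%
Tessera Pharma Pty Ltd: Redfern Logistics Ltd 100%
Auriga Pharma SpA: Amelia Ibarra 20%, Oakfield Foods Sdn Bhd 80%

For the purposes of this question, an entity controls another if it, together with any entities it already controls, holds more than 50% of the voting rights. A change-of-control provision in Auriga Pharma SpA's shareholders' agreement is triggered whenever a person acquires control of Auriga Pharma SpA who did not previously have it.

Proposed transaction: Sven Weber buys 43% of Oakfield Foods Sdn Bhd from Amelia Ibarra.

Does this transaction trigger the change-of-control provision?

The purchase adds only to Sven's holdings (Amelia's stake shrinks), so Sven is the only person who could newly come to control Auriga.
Sven's largest direct stake is 10% in Oakfield, which does not meet the threshold, so Sven controls no company.
Neither Sven nor any entity Sven controls holds any voting interest in Auriga.
So before the transaction, Sven does not control Auriga.
After the purchase, Sven's direct stake in Oakfield rises to 10% + 43% = 53%, and Amelia's stake falls to 27%.
Sven holds 53% of Oakfield, so Sven controls Oakfield.
Oakfield holds 80% of Auriga, so Sven controls Auriga.
Sven did not control Auriga before and does after, so the clause is triggered.

Yes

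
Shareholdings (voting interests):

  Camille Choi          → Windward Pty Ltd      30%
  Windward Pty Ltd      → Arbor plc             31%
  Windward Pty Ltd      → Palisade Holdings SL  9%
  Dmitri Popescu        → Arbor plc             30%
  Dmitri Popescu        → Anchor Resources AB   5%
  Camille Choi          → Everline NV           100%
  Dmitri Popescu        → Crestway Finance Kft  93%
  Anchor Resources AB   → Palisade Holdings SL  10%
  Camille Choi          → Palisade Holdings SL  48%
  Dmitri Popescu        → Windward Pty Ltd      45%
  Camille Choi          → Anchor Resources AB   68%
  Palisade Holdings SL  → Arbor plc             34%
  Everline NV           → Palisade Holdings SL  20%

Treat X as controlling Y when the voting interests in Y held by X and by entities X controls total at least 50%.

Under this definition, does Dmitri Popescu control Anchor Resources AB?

Dmitri holds 93% of Crestway, so Dmitri controls Crestway.
In Anchor, Dmitri's side holds only 5%, not ≥ 50%.
So Dmitri does not control Anchor.

No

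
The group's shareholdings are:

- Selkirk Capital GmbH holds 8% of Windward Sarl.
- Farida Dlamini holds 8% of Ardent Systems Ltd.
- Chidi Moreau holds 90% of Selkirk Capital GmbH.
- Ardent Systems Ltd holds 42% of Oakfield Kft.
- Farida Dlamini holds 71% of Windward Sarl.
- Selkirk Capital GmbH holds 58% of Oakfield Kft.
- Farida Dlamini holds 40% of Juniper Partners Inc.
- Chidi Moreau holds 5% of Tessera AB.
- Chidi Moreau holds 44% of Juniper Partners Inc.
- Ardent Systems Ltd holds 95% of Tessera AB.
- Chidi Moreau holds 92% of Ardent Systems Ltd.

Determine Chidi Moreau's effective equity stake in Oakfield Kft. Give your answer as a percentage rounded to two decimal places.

90.84%

Chidi reaches Oakfield along 2 paths.
Via Ardent: 92% × 42% = 38.64%.
Via Selkirk: 90% × 58% = 52.2%.
Total: 38.64% + 52.2% = 90.84%.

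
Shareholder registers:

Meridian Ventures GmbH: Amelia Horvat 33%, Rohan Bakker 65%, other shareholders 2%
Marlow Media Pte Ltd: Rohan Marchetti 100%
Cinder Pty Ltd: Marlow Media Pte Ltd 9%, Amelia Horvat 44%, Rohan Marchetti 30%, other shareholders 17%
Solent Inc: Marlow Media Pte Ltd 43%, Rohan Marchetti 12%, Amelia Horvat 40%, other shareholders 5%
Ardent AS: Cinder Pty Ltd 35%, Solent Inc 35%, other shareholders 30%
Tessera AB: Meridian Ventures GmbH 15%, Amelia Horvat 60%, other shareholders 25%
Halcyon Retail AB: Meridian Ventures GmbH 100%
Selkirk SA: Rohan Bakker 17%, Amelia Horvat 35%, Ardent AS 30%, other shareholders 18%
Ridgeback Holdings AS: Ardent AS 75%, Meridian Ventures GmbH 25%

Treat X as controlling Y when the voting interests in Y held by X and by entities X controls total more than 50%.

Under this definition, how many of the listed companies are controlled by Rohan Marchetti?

Rohan Marchetti holds 100% of Marlow, so Rohan Marchetti controls Marlow.
Marlow and Rohan Marchetti together hold 43% + 12% = 55% of Solent, so Rohan Marchetti controls Solent.
No other company's threshold is met.
Rohan Marchetti controls 2 companies.

2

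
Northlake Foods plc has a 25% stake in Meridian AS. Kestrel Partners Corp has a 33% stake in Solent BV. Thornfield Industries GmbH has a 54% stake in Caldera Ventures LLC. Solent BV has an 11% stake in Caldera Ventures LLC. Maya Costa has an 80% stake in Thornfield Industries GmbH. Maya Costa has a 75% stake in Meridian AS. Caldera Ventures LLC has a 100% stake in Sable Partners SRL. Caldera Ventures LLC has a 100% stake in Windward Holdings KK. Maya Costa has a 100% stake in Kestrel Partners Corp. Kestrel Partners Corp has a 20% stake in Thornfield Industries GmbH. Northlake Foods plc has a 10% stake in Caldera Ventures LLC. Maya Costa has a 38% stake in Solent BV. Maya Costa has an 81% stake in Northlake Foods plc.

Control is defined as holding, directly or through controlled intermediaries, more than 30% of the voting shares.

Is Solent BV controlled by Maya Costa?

Yes

Maya holds 100% of Kestrel, so Maya controls Kestrel.
Kestrel and Maya together hold 33% + 38% = 71% of Solent, so Maya controls Solent.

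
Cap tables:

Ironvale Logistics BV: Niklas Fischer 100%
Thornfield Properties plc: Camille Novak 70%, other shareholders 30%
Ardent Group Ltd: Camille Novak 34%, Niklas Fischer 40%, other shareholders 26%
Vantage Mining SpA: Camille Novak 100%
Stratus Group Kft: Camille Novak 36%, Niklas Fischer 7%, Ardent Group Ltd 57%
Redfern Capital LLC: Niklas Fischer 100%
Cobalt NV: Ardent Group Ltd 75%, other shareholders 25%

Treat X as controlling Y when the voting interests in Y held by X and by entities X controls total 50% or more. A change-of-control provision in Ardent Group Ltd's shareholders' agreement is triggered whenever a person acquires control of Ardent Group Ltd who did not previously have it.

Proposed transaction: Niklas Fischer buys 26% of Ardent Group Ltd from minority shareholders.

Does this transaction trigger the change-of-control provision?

Yes

The purchase changes only Niklas's holdings, so Niklas is the only person who could newly come to control Ardent.
Niklas holds 100% of Ironvale, so Niklas controls Ironvale.
Niklas holds 100% of Redfern, so Niklas controls Redfern.
In Ardent, Niklas's side holds only 40%, not ≥ 50%.
So before the transaction, Niklas does not control Ardent.
After the purchase, Niklas's direct stake in Ardent rises to 40% + 26% = 66%.
Niklas holds 66% of Ardent, so Niklas controls Ardent.
Niklas did not control Ardent before and does after, so the clause is triggered.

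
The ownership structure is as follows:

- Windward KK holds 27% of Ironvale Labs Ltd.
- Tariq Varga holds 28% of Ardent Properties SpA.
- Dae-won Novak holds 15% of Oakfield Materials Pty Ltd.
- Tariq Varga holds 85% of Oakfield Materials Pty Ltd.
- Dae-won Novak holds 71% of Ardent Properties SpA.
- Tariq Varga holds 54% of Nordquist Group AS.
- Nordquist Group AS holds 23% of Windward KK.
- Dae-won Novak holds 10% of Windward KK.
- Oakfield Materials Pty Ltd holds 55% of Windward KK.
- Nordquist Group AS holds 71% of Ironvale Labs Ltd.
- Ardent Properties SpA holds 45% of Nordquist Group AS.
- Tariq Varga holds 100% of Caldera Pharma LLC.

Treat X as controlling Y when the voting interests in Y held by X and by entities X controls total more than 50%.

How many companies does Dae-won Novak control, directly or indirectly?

1

Dae-won holds 71% of Ardent, so Dae-won controls Ardent.
No other company's threshold is met.
Dae-won controls 1 company.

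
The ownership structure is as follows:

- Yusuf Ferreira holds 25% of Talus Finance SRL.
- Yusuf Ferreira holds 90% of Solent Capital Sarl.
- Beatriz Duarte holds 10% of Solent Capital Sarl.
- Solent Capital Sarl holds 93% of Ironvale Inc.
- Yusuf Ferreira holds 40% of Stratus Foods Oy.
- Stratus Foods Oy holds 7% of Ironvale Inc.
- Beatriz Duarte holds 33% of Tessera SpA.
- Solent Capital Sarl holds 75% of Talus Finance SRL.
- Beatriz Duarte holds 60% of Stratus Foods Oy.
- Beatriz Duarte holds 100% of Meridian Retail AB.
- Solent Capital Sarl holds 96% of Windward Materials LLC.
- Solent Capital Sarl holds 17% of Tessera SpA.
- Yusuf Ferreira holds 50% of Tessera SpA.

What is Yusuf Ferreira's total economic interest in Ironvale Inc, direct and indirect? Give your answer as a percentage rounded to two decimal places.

Yusuf reaches Ironvale along 2 paths.
Via Stratus: 40% × 7% = 2.8%.
Via Solent: 90% × 93% = 83.7%.
Total: 2.8% + 83.7% = 86.5%.
Rounded: 86.50%.

86.50%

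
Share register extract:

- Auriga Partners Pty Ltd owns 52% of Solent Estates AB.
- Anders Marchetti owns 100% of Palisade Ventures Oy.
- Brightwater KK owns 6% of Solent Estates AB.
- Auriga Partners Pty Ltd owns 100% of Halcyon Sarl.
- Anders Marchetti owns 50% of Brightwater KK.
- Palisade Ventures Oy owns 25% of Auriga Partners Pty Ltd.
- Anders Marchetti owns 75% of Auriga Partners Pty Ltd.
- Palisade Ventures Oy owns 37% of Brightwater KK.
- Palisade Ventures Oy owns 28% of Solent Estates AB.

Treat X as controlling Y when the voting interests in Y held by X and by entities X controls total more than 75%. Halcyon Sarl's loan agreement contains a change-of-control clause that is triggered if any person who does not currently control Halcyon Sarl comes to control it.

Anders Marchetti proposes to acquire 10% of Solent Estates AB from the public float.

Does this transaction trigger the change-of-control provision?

No

The purchase changes only Anders's holdings, so Anders is the only person who could newly come to control Halcyon.
Anders holds 100% of Palisade, so Anders controls Palisade.
Palisade and Anders together hold 25% + 75% = 100% of Auriga, so Anders controls Auriga.
Auriga holds 100% of Halcyon, so Anders controls Halcyon.
So Anders already controls Halcyon before the transaction.
After the purchase, Anders holds 10% of Solent directly.
Anders controlled Halcyon already, so this is not a new person acquiring control; every other person's position is unchanged or reduced.
No new person acquires control, so the clause is not triggered.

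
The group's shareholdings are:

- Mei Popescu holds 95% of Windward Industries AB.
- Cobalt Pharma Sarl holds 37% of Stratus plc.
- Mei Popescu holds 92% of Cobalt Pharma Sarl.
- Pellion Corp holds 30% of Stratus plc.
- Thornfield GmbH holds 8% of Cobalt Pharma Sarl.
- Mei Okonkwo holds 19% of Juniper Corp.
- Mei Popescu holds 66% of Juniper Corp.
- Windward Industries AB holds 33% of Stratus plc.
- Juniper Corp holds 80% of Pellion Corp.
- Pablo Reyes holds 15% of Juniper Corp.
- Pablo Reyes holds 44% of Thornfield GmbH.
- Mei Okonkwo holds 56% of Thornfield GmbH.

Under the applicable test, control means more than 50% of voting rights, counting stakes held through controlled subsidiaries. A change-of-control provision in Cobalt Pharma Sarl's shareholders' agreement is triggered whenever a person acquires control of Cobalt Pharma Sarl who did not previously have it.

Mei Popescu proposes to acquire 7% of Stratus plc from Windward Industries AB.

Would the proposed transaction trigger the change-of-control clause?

No

The purchase adds only to Mei Popescu's holdings (Windward's stake shrinks), so Mei Popescu is the only person who could newly come to control Cobalt.
Mei Popescu holds 92% of Cobalt, so Mei Popescu controls Cobalt.
So Mei Popescu already controls Cobalt before the transaction.
After the purchase, Mei Popescu holds 7% of Stratus directly, and Windward's stake falls to 26%.
Mei Popescu controlled Cobalt already, so this is not a new person acquiring control; every other person's position is unchanged or reduced.
No new person acquires control, so the clause is not triggered.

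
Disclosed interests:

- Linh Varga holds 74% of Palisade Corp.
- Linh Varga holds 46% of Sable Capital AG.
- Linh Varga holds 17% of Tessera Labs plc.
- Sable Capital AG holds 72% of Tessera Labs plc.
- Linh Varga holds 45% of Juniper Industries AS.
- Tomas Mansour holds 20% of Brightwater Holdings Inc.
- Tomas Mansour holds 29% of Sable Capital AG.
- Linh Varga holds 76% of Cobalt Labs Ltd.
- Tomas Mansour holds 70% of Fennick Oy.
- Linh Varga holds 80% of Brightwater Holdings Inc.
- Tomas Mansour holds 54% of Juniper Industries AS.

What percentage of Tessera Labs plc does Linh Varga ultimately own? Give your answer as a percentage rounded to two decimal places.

Linh reaches Tessera along 2 paths.
Via Sable: 46% × 72% = 33.12%.
Direct stake: 17% = 17%.
Total: 33.12% + 17% = 50.12%.

50.12%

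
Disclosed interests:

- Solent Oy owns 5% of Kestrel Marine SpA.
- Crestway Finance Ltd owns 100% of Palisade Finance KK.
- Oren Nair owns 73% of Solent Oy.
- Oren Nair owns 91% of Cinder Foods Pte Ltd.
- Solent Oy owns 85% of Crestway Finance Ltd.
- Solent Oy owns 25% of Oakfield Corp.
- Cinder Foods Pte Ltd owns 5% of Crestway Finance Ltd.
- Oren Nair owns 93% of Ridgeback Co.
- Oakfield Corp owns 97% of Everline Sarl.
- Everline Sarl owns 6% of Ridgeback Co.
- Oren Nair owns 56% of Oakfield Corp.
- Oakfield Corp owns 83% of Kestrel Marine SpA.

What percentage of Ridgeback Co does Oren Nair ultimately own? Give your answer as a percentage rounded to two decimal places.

Oren reaches Ridgeback along 3 paths.
Via Solent → Oakfield → Everline: 73% × 25% × 97% × 6% = 1.06215%.
Via Oakfield → Everline: 56% × 97% × 6% = 3.2592%.
Direct stake: 93% = 93%.
Total: 1.06215% + 3.2592% + 93% = 97.32135%.
Rounded: 97.32%.

97.32%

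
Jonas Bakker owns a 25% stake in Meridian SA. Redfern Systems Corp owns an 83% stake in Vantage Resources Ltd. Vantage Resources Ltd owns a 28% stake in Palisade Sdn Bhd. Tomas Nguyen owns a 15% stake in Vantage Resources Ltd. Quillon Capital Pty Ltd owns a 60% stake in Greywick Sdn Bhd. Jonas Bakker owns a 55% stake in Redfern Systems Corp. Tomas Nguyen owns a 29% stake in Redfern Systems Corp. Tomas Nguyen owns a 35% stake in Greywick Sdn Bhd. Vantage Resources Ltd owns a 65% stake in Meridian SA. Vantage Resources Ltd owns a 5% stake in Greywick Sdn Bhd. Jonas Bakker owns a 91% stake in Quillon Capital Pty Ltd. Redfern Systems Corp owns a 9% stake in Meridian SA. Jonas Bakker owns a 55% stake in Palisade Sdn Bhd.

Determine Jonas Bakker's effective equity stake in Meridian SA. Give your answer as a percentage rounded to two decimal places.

Jonas reaches Meridian along 3 paths.
Via Redfern → Vantage: 55% × 83% × 65% = 29.6725%.
Via Redfern: 55% × 9% = 4.95%.
Direct stake: 25% = 25%.
Total: 29.6725% + 4.95% + 25% = 59.6225%.
Rounded: 59.62%.

59.62%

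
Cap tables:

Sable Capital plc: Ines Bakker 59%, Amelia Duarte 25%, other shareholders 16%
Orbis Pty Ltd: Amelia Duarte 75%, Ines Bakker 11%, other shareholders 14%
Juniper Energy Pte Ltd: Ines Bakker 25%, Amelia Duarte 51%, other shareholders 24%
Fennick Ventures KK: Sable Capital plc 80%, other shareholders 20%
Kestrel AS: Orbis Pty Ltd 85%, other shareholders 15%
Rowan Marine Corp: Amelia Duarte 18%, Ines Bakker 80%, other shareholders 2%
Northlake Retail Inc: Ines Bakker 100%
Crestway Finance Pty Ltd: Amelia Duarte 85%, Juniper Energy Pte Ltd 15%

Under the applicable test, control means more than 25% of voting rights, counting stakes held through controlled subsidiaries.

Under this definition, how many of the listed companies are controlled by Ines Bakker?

4

Ines holds 59% of Sable, so Ines controls Sable.
Sable holds 80% of Fennick, so Ines controls Fennick.
Ines holds 80% of Rowan, so Ines controls Rowan.
Ines holds 100% of Northlake, so Ines controls Northlake.
No other company's threshold is met.
Ines controls 4 companies.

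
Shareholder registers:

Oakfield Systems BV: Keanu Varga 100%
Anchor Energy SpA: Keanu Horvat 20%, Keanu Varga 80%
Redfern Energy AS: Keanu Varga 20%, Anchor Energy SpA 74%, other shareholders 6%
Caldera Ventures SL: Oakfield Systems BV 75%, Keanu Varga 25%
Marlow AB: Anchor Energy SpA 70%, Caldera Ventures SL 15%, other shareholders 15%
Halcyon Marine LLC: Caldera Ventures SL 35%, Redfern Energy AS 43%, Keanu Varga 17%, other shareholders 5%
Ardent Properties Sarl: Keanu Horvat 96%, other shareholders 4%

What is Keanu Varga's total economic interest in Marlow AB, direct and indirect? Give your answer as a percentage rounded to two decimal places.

Keanu Varga reaches Marlow along 3 paths.
Via Anchor: 80% × 70% = 56%.
Via Oakfield → Caldera: 100% × 75% × 15% = 11.25%.
Via Caldera: 25% × 15% = 3.75%.
Total: 56% + 11.25% + 3.75% = 71%.
Rounded: 71.00%.

71.00%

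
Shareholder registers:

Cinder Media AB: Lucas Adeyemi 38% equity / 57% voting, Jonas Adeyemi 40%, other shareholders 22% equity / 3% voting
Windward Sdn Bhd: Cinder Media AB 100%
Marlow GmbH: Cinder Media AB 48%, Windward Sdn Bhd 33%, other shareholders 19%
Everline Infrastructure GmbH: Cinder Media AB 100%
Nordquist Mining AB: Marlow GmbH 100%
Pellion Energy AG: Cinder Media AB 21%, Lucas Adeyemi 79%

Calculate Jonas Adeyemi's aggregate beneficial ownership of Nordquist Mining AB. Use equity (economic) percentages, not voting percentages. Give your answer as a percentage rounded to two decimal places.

Jonas reaches Nordquist along 2 paths.
Via Cinder → Marlow: 40% × 48% × 100% = 19.2%.
Via Cinder → Windward → Marlow: 40% × 100% × 33% × 100% = 13.2%.
Total: 19.2% + 13.2% = 32.4%.
Rounded: 32.40%.

32.40%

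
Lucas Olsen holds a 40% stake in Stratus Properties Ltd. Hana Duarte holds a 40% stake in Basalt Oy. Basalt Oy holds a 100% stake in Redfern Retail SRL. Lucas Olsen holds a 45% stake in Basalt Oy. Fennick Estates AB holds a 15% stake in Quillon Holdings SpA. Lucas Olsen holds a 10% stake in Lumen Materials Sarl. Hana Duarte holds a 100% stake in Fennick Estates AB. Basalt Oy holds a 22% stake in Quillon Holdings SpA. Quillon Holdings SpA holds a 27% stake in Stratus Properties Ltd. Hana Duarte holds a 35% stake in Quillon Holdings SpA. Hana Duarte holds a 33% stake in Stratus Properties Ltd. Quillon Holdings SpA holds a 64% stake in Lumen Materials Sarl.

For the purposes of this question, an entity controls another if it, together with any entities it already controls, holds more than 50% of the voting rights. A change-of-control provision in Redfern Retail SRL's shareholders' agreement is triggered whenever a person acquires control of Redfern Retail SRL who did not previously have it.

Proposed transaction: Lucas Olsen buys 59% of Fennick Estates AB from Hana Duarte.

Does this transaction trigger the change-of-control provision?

The purchase adds only to Lucas's holdings (Hana's stake shrinks), so Lucas is the only person who could newly come to control Redfern.
Lucas's largest direct stake is 45% in Basalt, which does not meet the threshold, so Lucas controls no company.
Neither Lucas nor any entity Lucas controls holds any voting interest in Redfern.
So before the transaction, Lucas does not control Redfern.
After the purchase, Lucas holds 59% of Fennick directly, and Hana's stake falls to 41%.
Lucas holds 59% of Fennick, so Lucas controls Fennick.
After the transaction, neither Lucas nor any entity Lucas controls holds a voting interest in Redfern, so Lucas still does not control it.
No new person acquires control, so the clause is not triggered.

No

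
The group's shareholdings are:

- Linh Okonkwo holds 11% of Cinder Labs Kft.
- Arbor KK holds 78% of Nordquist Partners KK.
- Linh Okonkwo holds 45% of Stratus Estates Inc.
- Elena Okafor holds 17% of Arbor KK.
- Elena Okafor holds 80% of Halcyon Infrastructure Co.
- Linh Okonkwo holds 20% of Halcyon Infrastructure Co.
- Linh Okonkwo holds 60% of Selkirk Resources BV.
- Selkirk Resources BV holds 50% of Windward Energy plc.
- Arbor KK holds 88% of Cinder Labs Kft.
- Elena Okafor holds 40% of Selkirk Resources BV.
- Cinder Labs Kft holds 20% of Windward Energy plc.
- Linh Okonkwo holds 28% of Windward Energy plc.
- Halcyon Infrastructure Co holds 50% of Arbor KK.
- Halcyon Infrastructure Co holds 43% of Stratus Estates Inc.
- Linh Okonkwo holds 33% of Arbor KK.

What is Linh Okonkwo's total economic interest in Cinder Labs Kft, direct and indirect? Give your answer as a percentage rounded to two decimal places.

48.84%

Linh reaches Cinder along 3 paths.
Via Halcyon → Arbor: 20% × 50% × 88% = 8.8%.
Via Arbor: 33% × 88% = 29.04%.
Direct stake: 11% = 11%.
Total: 8.8% + 29.04% + 11% = 48.84%.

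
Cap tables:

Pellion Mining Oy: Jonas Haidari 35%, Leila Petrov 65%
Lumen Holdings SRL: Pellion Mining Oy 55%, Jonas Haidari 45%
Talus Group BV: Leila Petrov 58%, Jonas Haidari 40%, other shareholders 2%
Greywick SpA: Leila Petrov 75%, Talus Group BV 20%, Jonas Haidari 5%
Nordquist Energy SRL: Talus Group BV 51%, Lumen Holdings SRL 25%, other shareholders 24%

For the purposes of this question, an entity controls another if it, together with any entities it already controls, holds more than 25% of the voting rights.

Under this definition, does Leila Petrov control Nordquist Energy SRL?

Yes

Leila holds 58% of Talus, so Leila controls Talus.
Leila holds 65% of Pellion, so Leila controls Pellion.
Pellion holds 55% of Lumen, so Leila controls Lumen.
Talus and Lumen together hold 51% + 25% = 76% of Nordquist, so Leila controls Nordquist.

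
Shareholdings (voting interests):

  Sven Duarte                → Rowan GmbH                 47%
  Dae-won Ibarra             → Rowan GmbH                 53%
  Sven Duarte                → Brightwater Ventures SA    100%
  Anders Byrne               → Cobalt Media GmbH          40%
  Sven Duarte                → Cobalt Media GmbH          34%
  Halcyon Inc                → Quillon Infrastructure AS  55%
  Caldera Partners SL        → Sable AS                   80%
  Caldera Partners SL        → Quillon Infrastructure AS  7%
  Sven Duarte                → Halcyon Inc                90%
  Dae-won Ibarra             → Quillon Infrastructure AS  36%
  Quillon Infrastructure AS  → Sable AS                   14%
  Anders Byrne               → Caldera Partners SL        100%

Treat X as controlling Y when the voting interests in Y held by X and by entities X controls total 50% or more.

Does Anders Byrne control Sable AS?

Anders holds 100% of Caldera, so Anders controls Caldera.
Caldera holds 80% of Sable, so Anders controls Sable.

Yes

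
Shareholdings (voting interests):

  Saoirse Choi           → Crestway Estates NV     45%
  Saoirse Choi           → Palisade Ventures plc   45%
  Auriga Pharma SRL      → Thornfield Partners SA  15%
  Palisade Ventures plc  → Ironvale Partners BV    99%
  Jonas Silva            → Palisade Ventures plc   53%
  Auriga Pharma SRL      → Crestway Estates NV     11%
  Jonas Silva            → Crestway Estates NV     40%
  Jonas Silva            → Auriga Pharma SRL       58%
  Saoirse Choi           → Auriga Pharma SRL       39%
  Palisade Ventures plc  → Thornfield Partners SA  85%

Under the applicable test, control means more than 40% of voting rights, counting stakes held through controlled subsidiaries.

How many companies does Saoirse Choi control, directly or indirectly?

Saoirse holds 45% of Crestway, so Saoirse controls Crestway.
Saoirse holds 45% of Palisade, so Saoirse controls Palisade.
Palisade holds 99% of Ironvale, so Saoirse controls Ironvale.
Palisade holds 85% of Thornfield, so Saoirse controls Thornfield.
No other company's threshold is met.
Saoirse controls 4 companies.

4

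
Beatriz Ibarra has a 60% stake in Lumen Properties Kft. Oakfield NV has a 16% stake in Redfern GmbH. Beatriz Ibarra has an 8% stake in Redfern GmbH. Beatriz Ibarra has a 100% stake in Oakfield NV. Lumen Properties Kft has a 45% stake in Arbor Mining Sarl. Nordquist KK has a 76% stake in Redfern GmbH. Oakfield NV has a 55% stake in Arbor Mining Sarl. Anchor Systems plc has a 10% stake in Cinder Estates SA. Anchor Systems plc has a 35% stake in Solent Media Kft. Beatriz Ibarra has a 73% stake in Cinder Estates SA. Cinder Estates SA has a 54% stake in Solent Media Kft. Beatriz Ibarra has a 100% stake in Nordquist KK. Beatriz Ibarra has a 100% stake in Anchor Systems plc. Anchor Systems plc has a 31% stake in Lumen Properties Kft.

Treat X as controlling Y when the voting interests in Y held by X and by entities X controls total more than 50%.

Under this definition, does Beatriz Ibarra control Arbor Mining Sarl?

Beatriz holds 100% of Anchor, so Beatriz controls Anchor.
Beatriz and Anchor together hold 60% + 31% = 91% of Lumen, so Beatriz controls Lumen.
Beatriz holds 100% of Oakfield, so Beatriz controls Oakfield.
Lumen and Oakfield together hold 45% + 55% = 100% of Arbor, so Beatriz controls Arbor.

Yes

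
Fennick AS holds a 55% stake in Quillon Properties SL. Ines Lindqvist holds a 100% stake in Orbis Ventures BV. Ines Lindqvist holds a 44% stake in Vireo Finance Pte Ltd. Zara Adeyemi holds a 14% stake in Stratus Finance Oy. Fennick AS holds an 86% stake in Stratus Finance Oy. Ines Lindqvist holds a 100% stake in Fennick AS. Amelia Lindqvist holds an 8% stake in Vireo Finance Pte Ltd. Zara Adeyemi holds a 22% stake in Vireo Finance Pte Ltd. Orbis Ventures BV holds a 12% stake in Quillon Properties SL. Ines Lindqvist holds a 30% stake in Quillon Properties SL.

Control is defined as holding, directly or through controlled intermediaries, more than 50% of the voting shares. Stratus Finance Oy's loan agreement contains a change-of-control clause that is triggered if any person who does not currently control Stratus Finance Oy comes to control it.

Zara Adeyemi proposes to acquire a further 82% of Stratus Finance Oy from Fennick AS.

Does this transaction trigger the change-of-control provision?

Yes

The purchase adds only to Zara's holdings (Fennick's stake shrinks), so Zara is the only person who could newly come to control Stratus.
Zara's largest direct stake is 22% in Vireo, which does not meet the threshold, so Zara controls no company.
In Stratus, Zara's side holds only 14%, not > 50%.
So before the transaction, Zara does not control Stratus.
After the purchase, Zara's direct stake in Stratus rises to 14% + 82% = 96%, and Fennick's stake falls to 4%.
Zara holds 96% of Stratus, so Zara controls Stratus.
Zara did not control Stratus before and does after, so the clause is triggered.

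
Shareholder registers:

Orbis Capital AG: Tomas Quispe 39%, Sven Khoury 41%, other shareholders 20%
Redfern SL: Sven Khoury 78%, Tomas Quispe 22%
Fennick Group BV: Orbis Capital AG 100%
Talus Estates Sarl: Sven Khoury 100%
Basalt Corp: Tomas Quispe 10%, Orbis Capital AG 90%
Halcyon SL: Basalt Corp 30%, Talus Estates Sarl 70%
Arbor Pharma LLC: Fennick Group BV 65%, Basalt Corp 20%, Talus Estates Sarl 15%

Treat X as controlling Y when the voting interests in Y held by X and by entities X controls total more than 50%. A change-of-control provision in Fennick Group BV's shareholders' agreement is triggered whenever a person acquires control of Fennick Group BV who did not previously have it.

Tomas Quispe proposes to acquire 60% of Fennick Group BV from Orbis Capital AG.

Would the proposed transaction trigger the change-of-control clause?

Yes

The purchase adds only to Tomas's holdings (Orbis's stake shrinks), so Tomas is the only person who could newly come to control Fennick.
Tomas's largest direct stake is 39% in Orbis, which does not meet the threshold, so Tomas controls no company.
Neither Tomas nor any entity Tomas controls holds any voting interest in Fennick.
So before the transaction, Tomas does not control Fennick.
After the purchase, Tomas holds 60% of Fennick directly, and Orbis's stake falls to 40%.
Tomas holds 60% of Fennick, so Tomas controls Fennick.
Tomas did not control Fennick before and does after, so the clause is triggered.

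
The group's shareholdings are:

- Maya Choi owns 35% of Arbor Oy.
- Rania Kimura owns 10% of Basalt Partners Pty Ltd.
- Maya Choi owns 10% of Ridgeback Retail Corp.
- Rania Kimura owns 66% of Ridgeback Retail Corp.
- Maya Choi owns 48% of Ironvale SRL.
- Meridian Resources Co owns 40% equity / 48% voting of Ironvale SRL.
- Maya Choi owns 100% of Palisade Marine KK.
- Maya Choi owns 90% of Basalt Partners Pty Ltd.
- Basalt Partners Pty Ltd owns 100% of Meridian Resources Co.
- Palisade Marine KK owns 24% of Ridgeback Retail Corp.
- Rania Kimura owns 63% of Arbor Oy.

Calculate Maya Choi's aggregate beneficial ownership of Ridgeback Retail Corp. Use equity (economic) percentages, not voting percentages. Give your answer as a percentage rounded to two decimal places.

Maya reaches Ridgeback along 2 paths.
Via Palisade: 100% × 24% = 24%.
Direct stake: 10% = 10%.
Total: 24% + 10% = 34%.
Rounded: 34.00%.

34.00%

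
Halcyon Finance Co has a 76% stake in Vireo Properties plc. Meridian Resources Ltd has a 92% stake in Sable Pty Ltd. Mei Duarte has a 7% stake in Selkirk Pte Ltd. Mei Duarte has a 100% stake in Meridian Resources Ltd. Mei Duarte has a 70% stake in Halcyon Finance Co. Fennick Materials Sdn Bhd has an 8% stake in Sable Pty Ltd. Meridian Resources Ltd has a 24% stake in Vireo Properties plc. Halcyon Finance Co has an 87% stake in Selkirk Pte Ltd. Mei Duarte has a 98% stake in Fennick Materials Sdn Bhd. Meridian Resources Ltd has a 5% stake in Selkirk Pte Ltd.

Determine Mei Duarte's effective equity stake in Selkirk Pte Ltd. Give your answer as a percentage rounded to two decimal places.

72.90%

Mei reaches Selkirk along 3 paths.
Via Halcyon: 70% × 87% = 60.9%.
Direct stake: 7% = 7%.
Via Meridian: 100% × 5% = 5%.
Total: 60.9% + 7% + 5% = 72.9%.
Rounded: 72.90%.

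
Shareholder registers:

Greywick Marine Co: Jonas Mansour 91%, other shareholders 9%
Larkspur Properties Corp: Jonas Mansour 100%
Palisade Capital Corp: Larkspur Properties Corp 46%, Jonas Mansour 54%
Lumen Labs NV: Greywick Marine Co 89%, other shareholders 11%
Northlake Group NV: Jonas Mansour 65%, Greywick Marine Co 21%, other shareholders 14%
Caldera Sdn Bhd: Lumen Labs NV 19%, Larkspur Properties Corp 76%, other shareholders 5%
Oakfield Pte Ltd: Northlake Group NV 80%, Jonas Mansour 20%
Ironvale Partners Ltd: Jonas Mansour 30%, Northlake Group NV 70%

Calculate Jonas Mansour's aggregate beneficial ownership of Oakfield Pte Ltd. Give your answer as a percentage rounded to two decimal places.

87.29%

Jonas reaches Oakfield along 3 paths.
Via Northlake: 65% × 80% = 52%.
Via Greywick → Northlake: 91% × 21% × 80% = 15.288%.
Direct stake: 20% = 20%.
Total: 52% + 15.288% + 20% = 87.288%.
Rounded: 87.29%.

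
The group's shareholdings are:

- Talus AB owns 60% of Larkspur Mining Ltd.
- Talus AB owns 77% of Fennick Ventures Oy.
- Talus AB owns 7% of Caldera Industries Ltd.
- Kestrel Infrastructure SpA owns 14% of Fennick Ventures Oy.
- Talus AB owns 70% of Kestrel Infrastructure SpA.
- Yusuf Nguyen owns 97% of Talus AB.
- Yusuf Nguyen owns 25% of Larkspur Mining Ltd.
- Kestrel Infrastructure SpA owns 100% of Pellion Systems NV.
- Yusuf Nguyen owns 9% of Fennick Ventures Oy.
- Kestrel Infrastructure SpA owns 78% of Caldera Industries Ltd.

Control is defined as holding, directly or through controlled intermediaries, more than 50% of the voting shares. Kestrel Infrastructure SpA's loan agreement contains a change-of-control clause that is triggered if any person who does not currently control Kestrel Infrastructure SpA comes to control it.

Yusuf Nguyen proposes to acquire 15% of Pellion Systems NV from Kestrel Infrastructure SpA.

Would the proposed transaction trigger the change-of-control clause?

The purchase adds only to Yusuf's holdings (Kestrel's stake shrinks), so Yusuf is the only person who could newly come to control Kestrel.
Yusuf holds 97% of Talus, so Yusuf controls Talus.
Talus holds 70% of Kestrel, so Yusuf controls Kestrel.
So Yusuf already controls Kestrel before the transaction.
After the purchase, Yusuf holds 15% of Pellion directly, and Kestrel's stake falls to 85%.
Yusuf controlled Kestrel already, so this is not a new person acquiring control; every other person's position is unchanged or reduced.
No new person acquires control, so the clause is not triggered.

No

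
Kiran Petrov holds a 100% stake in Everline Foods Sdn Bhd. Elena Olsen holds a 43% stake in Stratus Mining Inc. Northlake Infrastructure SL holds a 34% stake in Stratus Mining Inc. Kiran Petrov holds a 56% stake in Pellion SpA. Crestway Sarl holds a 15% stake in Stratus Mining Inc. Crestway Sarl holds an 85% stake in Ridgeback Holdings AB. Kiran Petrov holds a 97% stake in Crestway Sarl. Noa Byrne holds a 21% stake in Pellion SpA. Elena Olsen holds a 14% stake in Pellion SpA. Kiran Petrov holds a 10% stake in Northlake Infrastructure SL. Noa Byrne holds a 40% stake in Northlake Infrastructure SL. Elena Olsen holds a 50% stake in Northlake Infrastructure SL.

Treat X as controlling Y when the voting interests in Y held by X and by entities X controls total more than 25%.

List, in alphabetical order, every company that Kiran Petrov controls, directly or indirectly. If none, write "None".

Kiran holds 97% of Crestway, so Kiran controls Crestway.
Crestway holds 85% of Ridgeback, so Kiran controls Ridgeback.
Kiran holds 56% of Pellion, so Kiran controls Pellion.
Kiran holds 100% of Everline, so Kiran controls Everline.
No other company's threshold is met.

Crestway Sarl, Everline Foods Sdn Bhd, Pellion SpA, Ridgeback Holdings AB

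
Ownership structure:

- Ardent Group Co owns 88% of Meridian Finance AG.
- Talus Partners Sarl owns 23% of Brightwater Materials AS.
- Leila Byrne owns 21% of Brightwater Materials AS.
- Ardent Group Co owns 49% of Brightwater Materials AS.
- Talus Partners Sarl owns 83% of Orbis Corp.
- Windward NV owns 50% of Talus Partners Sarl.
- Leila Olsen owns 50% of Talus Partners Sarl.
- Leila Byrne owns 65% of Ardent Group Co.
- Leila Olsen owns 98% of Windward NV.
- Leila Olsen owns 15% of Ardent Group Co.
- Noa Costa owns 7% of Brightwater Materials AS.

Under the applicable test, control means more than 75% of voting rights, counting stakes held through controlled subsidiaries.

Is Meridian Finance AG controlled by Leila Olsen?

No

Leila Olsen holds 98% of Windward, so Leila Olsen controls Windward.
Leila Olsen and Windward together hold 50% + 50% = 100% of Talus, so Leila Olsen controls Talus.
Talus holds 83% of Orbis, so Leila Olsen controls Orbis.
Neither Leila Olsen nor any entity Leila Olsen controls holds any voting interest in Meridian.
So Leila Olsen does not control Meridian.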